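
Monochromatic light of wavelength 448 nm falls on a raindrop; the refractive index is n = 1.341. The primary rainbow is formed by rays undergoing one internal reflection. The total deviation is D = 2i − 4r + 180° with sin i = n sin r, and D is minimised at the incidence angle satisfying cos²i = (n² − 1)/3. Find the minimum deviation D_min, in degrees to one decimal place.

cos²i = (1.79828 − 1)/3 = 0.26609; i = arccos(0.51584) = 58.946°.
sin r = sin 58.946°/1.341 = 0.63884; r = 39.705°.
D_min = 2·58.946° − 4·39.705° + 180° = 139.071°.

139.1°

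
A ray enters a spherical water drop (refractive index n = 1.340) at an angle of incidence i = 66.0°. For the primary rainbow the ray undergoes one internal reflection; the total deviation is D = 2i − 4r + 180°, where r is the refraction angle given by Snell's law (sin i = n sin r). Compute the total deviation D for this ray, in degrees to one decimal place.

140.1°

sin r = sin 66.0° / 1.340 = 0.9135/1.340 = 0.6818; r = 42.98°.
D = 2·66.0° − 4·42.98° + 180° = 132.00° − 171.92° + 180° = 140.08°.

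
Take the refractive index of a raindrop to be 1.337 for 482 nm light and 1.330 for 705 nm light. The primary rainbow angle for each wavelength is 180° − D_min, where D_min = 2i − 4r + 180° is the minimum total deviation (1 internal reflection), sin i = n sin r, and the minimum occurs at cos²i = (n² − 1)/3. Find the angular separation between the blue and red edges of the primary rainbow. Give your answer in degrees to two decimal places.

At 482 nm (n = 1.337): cos²i = 0.26252 → i = 59.178°, r = 39.964°, D_min = 138.500°, rainbow angle = 41.500°.
At 705 nm (n = 1.330): cos²i = 0.25630 → i = 59.585°, r = 40.422°, D_min = 137.484°, rainbow angle = 42.516°.
Angular width = |41.500° − 42.516°| = 1.016°.

1.02°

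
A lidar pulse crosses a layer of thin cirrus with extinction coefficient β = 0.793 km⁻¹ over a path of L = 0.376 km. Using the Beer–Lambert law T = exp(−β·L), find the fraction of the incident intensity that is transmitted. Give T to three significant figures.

τ = β·L = 0.793 × 0.376 = 0.2982.
T = exp(−0.2982) = 0.7422.

0.742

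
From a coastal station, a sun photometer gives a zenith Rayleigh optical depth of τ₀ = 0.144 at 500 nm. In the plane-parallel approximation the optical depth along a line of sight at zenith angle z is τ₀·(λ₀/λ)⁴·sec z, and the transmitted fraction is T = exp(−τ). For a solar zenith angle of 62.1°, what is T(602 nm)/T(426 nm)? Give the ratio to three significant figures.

Airmass: sec 62.1° = 2.1371.
τ(602 nm) = 0.144 × (500/602)⁴ × 2.1371 = 0.144 × 0.4759 × 2.1371 = 0.1464.
τ(426 nm) = 0.144 × (500/426)⁴ × 2.1371 = 0.144 × 1.8978 × 2.1371 = 0.5840.
T(602)/T(426) = exp(τ_B − τ_A) = exp(0.4376) = 1.5489.

1.55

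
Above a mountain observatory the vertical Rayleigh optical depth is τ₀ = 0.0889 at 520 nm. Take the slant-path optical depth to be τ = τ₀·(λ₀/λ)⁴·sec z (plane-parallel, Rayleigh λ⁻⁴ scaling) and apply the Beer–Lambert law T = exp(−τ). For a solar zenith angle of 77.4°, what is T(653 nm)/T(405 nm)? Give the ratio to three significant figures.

2.57

Airmass: sec 77.4° = 4.5841.
τ(653 nm) = 0.0889 × (520/653)⁴ × 4.5841 = 0.0889 × 0.4021 × 4.5841 = 0.1639.
τ(405 nm) = 0.0889 × (520/405)⁴ × 4.5841 = 0.0889 × 2.7176 × 4.5841 = 1.1075.
T(653)/T(405) = exp(τ_B − τ_A) = exp(0.9436) = 2.5693.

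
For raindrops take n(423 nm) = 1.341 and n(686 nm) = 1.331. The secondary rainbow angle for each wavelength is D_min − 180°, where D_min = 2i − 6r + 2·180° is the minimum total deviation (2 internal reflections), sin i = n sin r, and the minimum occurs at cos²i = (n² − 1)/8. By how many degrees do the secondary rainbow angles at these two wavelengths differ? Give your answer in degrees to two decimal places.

At 423 nm (n = 1.341): cos²i = 0.09979 → i = 71.586°, r = 45.034°, D_min = 232.966°, rainbow angle = 52.966°.
At 686 nm (n = 1.331): cos²i = 0.09645 → i = 71.907°, r = 45.575°, D_min = 230.365°, rainbow angle = 50.365°.
Angular width = |52.966° − 50.365°| = 2.601°.

2.60°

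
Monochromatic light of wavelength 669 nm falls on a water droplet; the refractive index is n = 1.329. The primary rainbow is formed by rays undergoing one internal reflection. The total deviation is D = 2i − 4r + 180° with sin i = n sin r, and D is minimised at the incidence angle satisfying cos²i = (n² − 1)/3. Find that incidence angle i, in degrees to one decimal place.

59.6°

cos²i = (1.329² − 1)/3 = (1.76624 − 1)/3 = 0.25541.
cos i = 0.50538, so i = 59.643°.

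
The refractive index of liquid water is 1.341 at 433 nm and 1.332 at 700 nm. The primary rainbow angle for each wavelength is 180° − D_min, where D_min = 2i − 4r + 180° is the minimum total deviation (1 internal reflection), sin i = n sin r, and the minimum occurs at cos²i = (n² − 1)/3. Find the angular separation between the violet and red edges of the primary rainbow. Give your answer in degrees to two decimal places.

At 433 nm (n = 1.341): cos²i = 0.26609 → i = 58.946°, r = 39.705°, D_min = 139.071°, rainbow angle = 40.929°.
At 700 nm (n = 1.332): cos²i = 0.25807 → i = 59.469°, r = 40.290°, D_min = 137.776°, rainbow angle = 42.224°.
Angular width = |40.929° − 42.224°| = 1.295°.

1.29°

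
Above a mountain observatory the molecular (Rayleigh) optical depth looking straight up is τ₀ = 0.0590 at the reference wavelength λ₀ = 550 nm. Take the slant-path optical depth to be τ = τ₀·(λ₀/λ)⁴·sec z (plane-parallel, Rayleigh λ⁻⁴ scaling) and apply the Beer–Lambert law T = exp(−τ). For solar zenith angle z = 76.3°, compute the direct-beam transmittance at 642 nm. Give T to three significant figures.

0.874

sec 76.3° = 4.2223.
τ = 0.0590 × (550/642)⁴ × 4.2223 = 0.0590 × 0.5387 × 4.2223 = 0.1342.
T = exp(−0.1342) = 0.8744.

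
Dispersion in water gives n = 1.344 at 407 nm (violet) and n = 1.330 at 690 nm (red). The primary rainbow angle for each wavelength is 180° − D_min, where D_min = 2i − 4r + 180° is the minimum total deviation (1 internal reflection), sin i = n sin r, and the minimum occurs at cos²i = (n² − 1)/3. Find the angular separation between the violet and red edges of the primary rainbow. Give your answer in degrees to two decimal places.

2.01°

At 407 nm (n = 1.344): cos²i = 0.26878 → i = 58.772°, r = 39.512°, D_min = 139.495°, rainbow angle = 40.505°.
At 690 nm (n = 1.330): cos²i = 0.25630 → i = 59.585°, r = 40.422°, D_min = 137.484°, rainbow angle = 42.516°.
Angular width = |40.505° − 42.516°| = 2.011°.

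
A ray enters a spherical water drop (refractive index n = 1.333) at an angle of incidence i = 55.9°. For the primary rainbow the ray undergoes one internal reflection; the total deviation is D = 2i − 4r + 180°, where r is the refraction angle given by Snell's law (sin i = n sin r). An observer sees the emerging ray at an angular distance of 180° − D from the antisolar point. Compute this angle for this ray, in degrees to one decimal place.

41.8°

sin r = sin 55.9° / 1.333 = 0.8281/1.333 = 0.6212; r = 38.40°.
D = 2·55.9° − 4·38.40° + 180° = 111.80° − 153.62° + 180° = 138.18°.
Angle from antisolar point = 180° − D = 41.82°.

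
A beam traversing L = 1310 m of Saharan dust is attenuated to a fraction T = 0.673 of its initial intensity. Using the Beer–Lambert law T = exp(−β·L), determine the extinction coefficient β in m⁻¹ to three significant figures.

0.000302 m⁻¹

Beer–Lambert: T = exp(−βL) ⇒ β = −ln(T)/L = −ln(0.673)/1310 = 0.3960/1310 = 0.0003023 m⁻¹.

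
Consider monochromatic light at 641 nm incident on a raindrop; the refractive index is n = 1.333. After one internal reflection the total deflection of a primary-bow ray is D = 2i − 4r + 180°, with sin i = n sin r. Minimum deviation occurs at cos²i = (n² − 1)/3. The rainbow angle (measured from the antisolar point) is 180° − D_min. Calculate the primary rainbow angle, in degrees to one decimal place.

cos²i = (1.77689 − 1)/3 = 0.25896; i = arccos(0.50888) = 59.410°.
sin r = sin 59.410°/1.333 = 0.64579; r = 40.225°.
D_min = 2·59.410° − 4·40.225° + 180° = 137.922°.
Rainbow angle = 180° − D_min = 42.078°.

42.1°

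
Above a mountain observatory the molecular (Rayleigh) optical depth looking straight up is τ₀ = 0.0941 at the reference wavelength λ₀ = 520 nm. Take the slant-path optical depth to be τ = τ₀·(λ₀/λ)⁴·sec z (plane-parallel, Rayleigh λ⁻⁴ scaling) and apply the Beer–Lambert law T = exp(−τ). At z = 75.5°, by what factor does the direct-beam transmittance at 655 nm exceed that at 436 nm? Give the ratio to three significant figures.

1.84

Airmass: sec 75.5° = 3.9939.
τ(655 nm) = 0.0941 × (520/655)⁴ × 3.9939 = 0.0941 × 0.3972 × 3.9939 = 0.1493.
τ(436 nm) = 0.0941 × (520/436)⁴ × 3.9939 = 0.0941 × 2.0233 × 3.9939 = 0.7604.
T(655)/T(436) = exp(τ_B − τ_A) = exp(0.6111) = 1.8425.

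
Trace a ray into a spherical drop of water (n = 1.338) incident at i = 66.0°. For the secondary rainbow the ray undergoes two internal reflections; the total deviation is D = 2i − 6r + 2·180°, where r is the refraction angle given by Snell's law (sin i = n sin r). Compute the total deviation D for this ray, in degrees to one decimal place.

233.6°

sin r = sin 66.0° / 1.338 = 0.9135/1.338 = 0.6828; r = 43.06°.
D = 2·66.0° − 6·43.06° + 2·180° = 132.00° − 258.36° + 360° = 233.64°.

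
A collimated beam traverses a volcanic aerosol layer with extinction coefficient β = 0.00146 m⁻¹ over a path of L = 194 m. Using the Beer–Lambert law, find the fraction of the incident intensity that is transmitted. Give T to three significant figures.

τ = β·L = 0.00146 × 194 = 0.2832.
T = exp(−0.2832) = 0.7533.

0.753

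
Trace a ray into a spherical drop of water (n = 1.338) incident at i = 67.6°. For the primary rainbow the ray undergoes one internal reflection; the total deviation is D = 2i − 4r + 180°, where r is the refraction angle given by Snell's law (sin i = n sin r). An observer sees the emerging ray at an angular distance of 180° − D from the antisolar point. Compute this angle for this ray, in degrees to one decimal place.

sin r = sin 67.6° / 1.338 = 0.9245/1.338 = 0.6910; r = 43.71°.
D = 2·67.6° − 4·43.71° + 180° = 135.20° − 174.83° + 180° = 140.37°.
Angle from antisolar point = 180° − D = 39.63°.

39.6°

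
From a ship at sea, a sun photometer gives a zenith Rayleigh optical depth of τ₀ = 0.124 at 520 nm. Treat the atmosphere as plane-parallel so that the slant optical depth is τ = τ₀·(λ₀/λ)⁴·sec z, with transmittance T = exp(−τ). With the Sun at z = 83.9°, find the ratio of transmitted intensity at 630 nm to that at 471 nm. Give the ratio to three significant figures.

Airmass: sec 83.9° = 9.4105.
τ(630 nm) = 0.124 × (520/630)⁴ × 9.4105 = 0.124 × 0.4641 × 9.4105 = 0.5416.
τ(471 nm) = 0.124 × (520/471)⁴ × 9.4105 = 0.124 × 1.4857 × 9.4105 = 1.7337.
T(630)/T(471) = exp(τ_B − τ_A) = exp(1.1921) = 3.2938.

3.29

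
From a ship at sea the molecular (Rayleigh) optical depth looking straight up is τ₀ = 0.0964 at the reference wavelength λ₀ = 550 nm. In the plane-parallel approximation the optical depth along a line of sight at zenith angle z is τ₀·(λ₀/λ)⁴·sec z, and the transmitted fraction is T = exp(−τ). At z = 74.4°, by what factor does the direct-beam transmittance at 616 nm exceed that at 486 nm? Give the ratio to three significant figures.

Airmass: sec 74.4° = 3.7186.
τ(616 nm) = 0.0964 × (550/616)⁴ × 3.7186 = 0.0964 × 0.6355 × 3.7186 = 0.2278.
τ(486 nm) = 0.0964 × (550/486)⁴ × 3.7186 = 0.0964 × 1.6402 × 3.7186 = 0.5880.
T(616)/T(486) = exp(τ_B − τ_A) = exp(0.3602) = 1.4336.

1.43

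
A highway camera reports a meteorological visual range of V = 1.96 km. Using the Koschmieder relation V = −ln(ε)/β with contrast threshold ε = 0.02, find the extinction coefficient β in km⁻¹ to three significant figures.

β = −ln(0.02) / V = 3.912 / 1.96 = 1.9959 km⁻¹.

2.00 km⁻¹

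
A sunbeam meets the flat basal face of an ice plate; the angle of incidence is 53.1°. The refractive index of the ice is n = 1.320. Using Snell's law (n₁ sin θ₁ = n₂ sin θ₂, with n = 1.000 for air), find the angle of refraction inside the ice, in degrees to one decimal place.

37.3°

Snell: sin θ_r = sin θ_i / n = sin 53.1° / 1.320 = 0.7997 / 1.320 = 0.6058.
θ_r = arcsin(0.6058) = 37.29°.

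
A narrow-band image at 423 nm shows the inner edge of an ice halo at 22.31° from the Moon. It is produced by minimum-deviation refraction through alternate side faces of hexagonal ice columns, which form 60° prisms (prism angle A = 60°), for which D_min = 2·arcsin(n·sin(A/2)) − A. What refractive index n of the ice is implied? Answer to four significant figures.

Rearranging: n = sin((D_min + A)/2) / sin(A/2).
(D_min + A)/2 = (22.31° + 60°)/2 = 41.155°.
n = sin 41.155° / sin 30° = 0.6581 / 0.5000 = 1.3162.

1.316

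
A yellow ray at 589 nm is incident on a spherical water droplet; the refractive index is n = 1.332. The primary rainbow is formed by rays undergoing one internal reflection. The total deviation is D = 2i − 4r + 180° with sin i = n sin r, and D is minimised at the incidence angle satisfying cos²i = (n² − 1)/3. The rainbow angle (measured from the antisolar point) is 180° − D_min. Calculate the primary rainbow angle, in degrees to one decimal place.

cos²i = (1.77422 − 1)/3 = 0.25807; i = arccos(0.50801) = 59.469°.
sin r = sin 59.469°/1.332 = 0.64666; r = 40.290°.
D_min = 2·59.469° − 4·40.290° + 180° = 137.776°.
Rainbow angle = 180° − D_min = 42.224°.

42.2°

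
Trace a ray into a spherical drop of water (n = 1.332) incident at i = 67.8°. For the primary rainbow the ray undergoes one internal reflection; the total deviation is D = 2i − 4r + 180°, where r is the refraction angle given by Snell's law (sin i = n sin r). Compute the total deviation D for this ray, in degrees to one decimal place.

139.5°

sin r = sin 67.8° / 1.332 = 0.9259/1.332 = 0.6951; r = 44.04°.
D = 2·67.8° − 4·44.04° + 180° = 135.60° − 176.14° + 180° = 139.46°.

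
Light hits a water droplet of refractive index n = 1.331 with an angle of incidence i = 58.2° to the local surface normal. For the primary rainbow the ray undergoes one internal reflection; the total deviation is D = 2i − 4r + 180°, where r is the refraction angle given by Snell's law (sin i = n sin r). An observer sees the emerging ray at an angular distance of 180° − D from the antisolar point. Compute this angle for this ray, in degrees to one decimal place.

sin r = sin 58.2° / 1.331 = 0.8499/1.331 = 0.6385; r = 39.68°.
D = 2·58.2° − 4·39.68° + 180° = 116.40° − 158.73° + 180° = 137.67°.
Angle from antisolar point = 180° − D = 42.33°.

42.3°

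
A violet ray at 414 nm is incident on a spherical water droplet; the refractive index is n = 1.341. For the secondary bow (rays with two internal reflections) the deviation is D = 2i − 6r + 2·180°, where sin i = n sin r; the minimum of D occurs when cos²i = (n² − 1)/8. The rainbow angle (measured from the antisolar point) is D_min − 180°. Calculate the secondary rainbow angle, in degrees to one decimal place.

53.0°

cos²i = (1.79828 − 1)/8 = 0.09979; i = arccos(0.31589) = 71.586°.
sin r = sin 71.586°/1.341 = 0.70753; r = 45.034°.
D_min = 2·71.586° − 6·45.034° + 360° = 232.966°.
Rainbow angle = D_min − 180° = 52.966°.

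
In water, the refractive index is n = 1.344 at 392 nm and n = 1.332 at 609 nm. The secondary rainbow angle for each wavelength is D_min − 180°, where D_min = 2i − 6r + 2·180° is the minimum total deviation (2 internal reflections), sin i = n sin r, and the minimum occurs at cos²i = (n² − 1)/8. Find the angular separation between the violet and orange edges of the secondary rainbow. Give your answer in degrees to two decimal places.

At 392 nm (n = 1.344): cos²i = 0.10079 → i = 71.490°, r = 44.874°, D_min = 233.733°, rainbow angle = 53.733°.
At 609 nm (n = 1.332): cos²i = 0.09678 → i = 71.875°, r = 45.520°, D_min = 230.628°, rainbow angle = 50.628°.
Angular width = |53.733° − 50.628°| = 3.104°.

3.10°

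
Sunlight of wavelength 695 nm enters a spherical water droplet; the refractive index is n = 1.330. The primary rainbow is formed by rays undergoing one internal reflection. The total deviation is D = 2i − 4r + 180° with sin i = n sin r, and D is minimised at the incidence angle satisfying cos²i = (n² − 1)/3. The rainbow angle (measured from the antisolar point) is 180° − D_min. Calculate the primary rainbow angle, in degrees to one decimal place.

cos²i = (1.76890 − 1)/3 = 0.25630; i = arccos(0.50626) = 59.585°.
sin r = sin 59.585°/1.330 = 0.64841; r = 40.422°.
D_min = 2·59.585° − 4·40.422° + 180° = 137.484°.
Rainbow angle = 180° − D_min = 42.516°.

42.5°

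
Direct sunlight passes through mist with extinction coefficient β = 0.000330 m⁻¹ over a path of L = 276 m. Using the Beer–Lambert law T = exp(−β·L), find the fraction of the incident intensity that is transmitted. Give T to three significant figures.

0.913

τ = β·L = 0.000330 × 276 = 0.0911.
T = exp(−0.0911) = 0.9129.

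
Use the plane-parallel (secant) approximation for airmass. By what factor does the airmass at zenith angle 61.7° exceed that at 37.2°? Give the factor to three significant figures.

1.68

X(61.7°)/X(37.2°) = sec 61.7° / sec 37.2° = cos 37.2° / cos 61.7° = 0.7965/0.4741 = 1.6801.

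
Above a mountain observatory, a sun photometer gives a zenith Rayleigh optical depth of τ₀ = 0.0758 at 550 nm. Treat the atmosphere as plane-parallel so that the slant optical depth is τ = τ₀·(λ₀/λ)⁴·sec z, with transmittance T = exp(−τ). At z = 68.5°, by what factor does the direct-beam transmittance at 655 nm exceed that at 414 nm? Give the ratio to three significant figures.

1.72

Airmass: sec 68.5° = 2.7285.
τ(655 nm) = 0.0758 × (550/655)⁴ × 2.7285 = 0.0758 × 0.4971 × 2.7285 = 0.1028.
τ(414 nm) = 0.0758 × (550/414)⁴ × 2.7285 = 0.0758 × 3.1149 × 2.7285 = 0.6442.
T(655)/T(414) = exp(τ_B − τ_A) = exp(0.5414) = 1.7184.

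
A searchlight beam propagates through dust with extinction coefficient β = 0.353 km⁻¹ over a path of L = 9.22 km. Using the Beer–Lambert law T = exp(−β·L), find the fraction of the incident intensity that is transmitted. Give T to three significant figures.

τ = β·L = 0.353 × 9.22 = 3.2547.
T = exp(−3.2547) = 0.0386.

0.0386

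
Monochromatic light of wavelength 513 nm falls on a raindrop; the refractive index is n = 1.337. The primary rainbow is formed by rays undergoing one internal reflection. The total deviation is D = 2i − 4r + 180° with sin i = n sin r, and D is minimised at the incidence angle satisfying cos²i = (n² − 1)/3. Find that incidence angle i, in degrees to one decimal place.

cos²i = (1.337² − 1)/3 = (1.78757 − 1)/3 = 0.26252.
cos i = 0.51237, so i = 59.178°.

59.2°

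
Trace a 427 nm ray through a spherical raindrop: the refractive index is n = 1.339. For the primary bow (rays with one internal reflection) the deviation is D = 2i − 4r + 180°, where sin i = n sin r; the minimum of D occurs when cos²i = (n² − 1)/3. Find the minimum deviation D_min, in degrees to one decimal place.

cos²i = (1.79292 − 1)/3 = 0.26431; i = arccos(0.51411) = 59.062°.
sin r = sin 59.062°/1.339 = 0.64057; r = 39.834°.
D_min = 2·59.062° − 4·39.834° + 180° = 138.786°.

138.8°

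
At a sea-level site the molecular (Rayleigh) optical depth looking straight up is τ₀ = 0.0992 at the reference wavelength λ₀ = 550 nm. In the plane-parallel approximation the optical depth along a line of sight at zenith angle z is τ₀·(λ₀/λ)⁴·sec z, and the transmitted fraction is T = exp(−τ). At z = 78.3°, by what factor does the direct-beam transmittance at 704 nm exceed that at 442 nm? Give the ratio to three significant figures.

Airmass: sec 78.3° = 4.9313.
τ(704 nm) = 0.0992 × (550/704)⁴ × 4.9313 = 0.0992 × 0.3725 × 4.9313 = 0.1822.
τ(442 nm) = 0.0992 × (550/442)⁴ × 4.9313 = 0.0992 × 2.3975 × 4.9313 = 1.1728.
T(704)/T(442) = exp(τ_B − τ_A) = exp(0.9906) = 2.6928.

2.69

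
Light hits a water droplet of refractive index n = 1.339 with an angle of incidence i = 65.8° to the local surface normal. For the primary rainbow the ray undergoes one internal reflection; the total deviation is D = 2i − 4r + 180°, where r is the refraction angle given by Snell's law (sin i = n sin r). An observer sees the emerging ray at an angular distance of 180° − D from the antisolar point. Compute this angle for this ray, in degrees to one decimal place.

sin r = sin 65.8° / 1.339 = 0.9121/1.339 = 0.6812; r = 42.94°.
D = 2·65.8° − 4·42.94° + 180° = 131.60° − 171.75° + 180° = 139.85°.
Angle from antisolar point = 180° − D = 40.15°.

40.1°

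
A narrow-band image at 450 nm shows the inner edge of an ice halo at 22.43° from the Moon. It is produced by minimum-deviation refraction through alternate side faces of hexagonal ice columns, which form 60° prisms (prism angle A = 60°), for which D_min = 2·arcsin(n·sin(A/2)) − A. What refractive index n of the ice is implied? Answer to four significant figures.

1.318

Rearranging: n = sin((D_min + A)/2) / sin(A/2).
(D_min + A)/2 = (22.43° + 60°)/2 = 41.215°.
n = sin 41.215° / sin 30° = 0.6589 / 0.5000 = 1.3178.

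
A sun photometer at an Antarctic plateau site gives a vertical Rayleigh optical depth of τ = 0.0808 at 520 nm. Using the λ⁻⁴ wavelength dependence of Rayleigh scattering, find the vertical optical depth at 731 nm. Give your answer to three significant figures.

0.0207

τ(731 nm) = τ(520 nm) × (520/731)⁴ = 0.0808 × (0.7114)⁴ = 0.0808 × 0.2561 = 0.0207.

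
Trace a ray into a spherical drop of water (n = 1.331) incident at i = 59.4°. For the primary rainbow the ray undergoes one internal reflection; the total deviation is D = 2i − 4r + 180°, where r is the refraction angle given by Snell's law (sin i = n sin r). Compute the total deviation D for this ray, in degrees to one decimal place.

sin r = sin 59.4° / 1.331 = 0.8607/1.331 = 0.6467; r = 40.29°.
D = 2·59.4° − 4·40.29° + 180° = 118.80° − 161.17° + 180° = 137.63°.

137.6°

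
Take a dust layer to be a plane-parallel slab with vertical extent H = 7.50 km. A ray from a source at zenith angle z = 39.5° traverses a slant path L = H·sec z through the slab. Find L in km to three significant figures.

sec z = 1/cos 39.5° = 1.2960.
L = 7.50 × 1.2960 = 9.720 km.

9.72 km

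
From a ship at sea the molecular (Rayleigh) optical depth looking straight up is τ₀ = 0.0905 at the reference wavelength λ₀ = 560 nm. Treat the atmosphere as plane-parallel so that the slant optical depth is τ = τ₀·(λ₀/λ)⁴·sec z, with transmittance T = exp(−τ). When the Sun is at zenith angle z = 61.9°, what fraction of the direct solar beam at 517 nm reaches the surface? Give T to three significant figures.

0.768

sec 61.9° = 2.1231.
τ = 0.0905 × (560/517)⁴ × 2.1231 = 0.0905 × 1.3765 × 2.1231 = 0.2645.
T = exp(−0.2645) = 0.7676.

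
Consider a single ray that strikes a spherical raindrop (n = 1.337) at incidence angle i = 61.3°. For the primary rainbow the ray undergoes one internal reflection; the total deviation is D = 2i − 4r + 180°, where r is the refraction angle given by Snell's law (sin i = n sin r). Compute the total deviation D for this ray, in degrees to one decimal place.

138.6°

sin r = sin 61.3° / 1.337 = 0.8771/1.337 = 0.6561; r = 41.00°.
D = 2·61.3° − 4·41.00° + 180° = 122.60° − 164.00° + 180° = 138.60°.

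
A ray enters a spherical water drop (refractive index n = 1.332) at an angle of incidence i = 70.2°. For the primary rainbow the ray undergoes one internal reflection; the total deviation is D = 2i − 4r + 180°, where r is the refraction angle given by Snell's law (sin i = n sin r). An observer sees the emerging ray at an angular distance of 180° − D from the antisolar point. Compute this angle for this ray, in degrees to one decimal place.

39.4°

sin r = sin 70.2° / 1.332 = 0.9409/1.332 = 0.7064; r = 44.94°.
D = 2·70.2° − 4·44.94° + 180° = 140.40° − 179.76° + 180° = 140.64°.
Angle from antisolar point = 180° − D = 39.36°.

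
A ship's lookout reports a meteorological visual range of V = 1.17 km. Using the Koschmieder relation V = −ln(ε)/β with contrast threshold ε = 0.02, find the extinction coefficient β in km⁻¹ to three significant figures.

β = −ln(0.02) / V = 3.912 / 1.17 = 3.3436 km⁻¹.

3.34 km⁻¹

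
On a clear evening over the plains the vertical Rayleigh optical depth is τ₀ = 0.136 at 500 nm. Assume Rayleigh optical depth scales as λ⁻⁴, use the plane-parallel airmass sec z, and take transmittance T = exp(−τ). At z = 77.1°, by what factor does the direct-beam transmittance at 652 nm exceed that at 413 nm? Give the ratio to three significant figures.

3.00

Airmass: sec 77.1° = 4.4793.
τ(652 nm) = 0.136 × (500/652)⁴ × 4.4793 = 0.136 × 0.3459 × 4.4793 = 0.2107.
τ(413 nm) = 0.136 × (500/413)⁴ × 4.4793 = 0.136 × 2.1482 × 4.4793 = 1.3087.
T(652)/T(413) = exp(τ_B − τ_A) = exp(1.0980) = 2.9981.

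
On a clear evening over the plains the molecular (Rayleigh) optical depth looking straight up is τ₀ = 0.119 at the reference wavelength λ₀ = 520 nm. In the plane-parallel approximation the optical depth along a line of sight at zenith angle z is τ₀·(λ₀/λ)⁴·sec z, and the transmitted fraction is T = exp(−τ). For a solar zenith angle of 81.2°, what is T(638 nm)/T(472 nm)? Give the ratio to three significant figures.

2.23

Airmass: sec 81.2° = 6.5366.
τ(638 nm) = 0.119 × (520/638)⁴ × 6.5366 = 0.119 × 0.4413 × 6.5366 = 0.3433.
τ(472 nm) = 0.119 × (520/472)⁴ × 6.5366 = 0.119 × 1.4731 × 6.5366 = 1.1459.
T(638)/T(472) = exp(τ_B − τ_A) = exp(0.8026) = 2.2314.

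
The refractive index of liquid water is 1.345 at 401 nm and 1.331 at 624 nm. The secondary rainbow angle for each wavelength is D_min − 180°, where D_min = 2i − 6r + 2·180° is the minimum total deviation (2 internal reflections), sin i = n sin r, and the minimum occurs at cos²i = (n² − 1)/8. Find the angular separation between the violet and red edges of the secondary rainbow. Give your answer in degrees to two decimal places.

At 401 nm (n = 1.345): cos²i = 0.10113 → i = 71.458°, r = 44.821°, D_min = 233.987°, rainbow angle = 53.987°.
At 624 nm (n = 1.331): cos²i = 0.09645 → i = 71.907°, r = 45.575°, D_min = 230.365°, rainbow angle = 50.365°.
Angular width = |53.987° − 50.365°| = 3.622°.

3.62°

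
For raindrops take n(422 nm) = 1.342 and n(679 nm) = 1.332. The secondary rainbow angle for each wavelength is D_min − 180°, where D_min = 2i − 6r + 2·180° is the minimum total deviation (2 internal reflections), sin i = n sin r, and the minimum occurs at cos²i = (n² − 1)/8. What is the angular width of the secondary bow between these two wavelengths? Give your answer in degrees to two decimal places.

2.59°

At 422 nm (n = 1.342): cos²i = 0.10012 → i = 71.554°, r = 44.981°, D_min = 233.222°, rainbow angle = 53.222°.
At 679 nm (n = 1.332): cos²i = 0.09678 → i = 71.875°, r = 45.520°, D_min = 230.628°, rainbow angle = 50.628°.
Angular width = |53.222° − 50.628°| = 2.594°.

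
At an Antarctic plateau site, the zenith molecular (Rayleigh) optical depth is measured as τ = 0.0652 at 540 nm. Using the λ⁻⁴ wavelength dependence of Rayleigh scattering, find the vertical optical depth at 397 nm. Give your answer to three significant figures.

0.223

τ(397 nm) = τ(540 nm) × (540/397)⁴ = 0.0652 × (1.3602)⁴ = 0.0652 × 3.4230 = 0.2232.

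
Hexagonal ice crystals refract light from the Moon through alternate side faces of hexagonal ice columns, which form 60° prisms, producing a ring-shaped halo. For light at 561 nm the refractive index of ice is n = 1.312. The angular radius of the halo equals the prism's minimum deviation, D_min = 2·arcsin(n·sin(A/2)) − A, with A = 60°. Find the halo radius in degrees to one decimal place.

22.0°

n·sin(A/2) = 1.312 × sin 30° = 1.312 × 0.5000 = 0.6560.
D_min = 2·arcsin(0.6560) − 60° = 2 × 40.996° − 60° = 21.991°.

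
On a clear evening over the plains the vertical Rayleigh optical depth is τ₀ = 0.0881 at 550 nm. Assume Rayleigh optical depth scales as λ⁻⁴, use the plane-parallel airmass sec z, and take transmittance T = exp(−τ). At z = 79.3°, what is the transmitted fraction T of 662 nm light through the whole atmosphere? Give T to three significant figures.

0.798

sec 79.3° = 5.3860.
τ = 0.0881 × (550/662)⁴ × 5.3860 = 0.0881 × 0.4765 × 5.3860 = 0.2261.
T = exp(−0.2261) = 0.7977.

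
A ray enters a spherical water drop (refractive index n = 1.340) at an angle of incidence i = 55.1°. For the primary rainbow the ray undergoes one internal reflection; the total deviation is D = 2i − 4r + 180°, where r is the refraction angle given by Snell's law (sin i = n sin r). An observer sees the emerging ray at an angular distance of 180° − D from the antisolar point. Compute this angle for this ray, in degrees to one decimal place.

40.8°

sin r = sin 55.1° / 1.340 = 0.8202/1.340 = 0.6121; r = 37.74°.
D = 2·55.1° − 4·37.74° + 180° = 110.20° − 150.95° + 180° = 139.25°.
Angle from antisolar point = 180° − D = 40.75°.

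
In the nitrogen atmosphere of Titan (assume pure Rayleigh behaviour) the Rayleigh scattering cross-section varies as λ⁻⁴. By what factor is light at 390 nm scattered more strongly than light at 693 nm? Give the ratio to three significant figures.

Rayleigh scattering ∝ λ⁻⁴, so the ratio of coefficients is the inverse fourth power of the wavelength ratio.
σ(390)/σ(693) = (693/390)⁴ = (1.7769)⁴ = 9.97.

9.97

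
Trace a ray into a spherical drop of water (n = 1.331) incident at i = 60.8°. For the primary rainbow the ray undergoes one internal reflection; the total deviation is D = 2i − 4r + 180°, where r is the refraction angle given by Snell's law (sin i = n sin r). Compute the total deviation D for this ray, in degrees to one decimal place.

137.7°

sin r = sin 60.8° / 1.331 = 0.8729/1.331 = 0.6558; r = 40.98°.
D = 2·60.8° − 4·40.98° + 180° = 121.60° − 163.93° + 180° = 137.67°.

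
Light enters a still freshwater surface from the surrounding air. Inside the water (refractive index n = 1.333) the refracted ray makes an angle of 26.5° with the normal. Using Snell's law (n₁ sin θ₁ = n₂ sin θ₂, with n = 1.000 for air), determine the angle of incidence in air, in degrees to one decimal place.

Snell: sin θ_i = n · sin θ_r = 1.333 × sin 26.5° = 1.333 × 0.4462 = 0.5948.
θ_i = arcsin(0.5948) = 36.50°.

36.5°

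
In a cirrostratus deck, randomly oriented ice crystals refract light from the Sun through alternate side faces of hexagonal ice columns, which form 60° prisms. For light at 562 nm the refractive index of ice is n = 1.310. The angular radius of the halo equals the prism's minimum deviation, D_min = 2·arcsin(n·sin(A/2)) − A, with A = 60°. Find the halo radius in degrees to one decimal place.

21.8°

n·sin(A/2) = 1.310 × sin 30° = 1.310 × 0.5000 = 0.6550.
D_min = 2·arcsin(0.6550) − 60° = 2 × 40.920° − 60° = 21.839°.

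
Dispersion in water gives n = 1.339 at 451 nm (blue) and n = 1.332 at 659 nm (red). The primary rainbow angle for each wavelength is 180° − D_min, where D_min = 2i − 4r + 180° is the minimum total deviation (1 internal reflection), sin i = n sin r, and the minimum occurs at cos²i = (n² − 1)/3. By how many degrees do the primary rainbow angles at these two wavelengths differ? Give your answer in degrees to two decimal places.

1.01°

At 451 nm (n = 1.339): cos²i = 0.26431 → i = 59.062°, r = 39.834°, D_min = 138.786°, rainbow angle = 41.214°.
At 659 nm (n = 1.332): cos²i = 0.25807 → i = 59.469°, r = 40.290°, D_min = 137.776°, rainbow angle = 42.224°.
Angular width = |41.214° − 42.224°| = 1.010°.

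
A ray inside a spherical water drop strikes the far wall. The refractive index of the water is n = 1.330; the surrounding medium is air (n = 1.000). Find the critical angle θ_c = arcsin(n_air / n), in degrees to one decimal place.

sin θ_c = n_air / n = 1.000 / 1.330 = 0.7519.
θ_c = arcsin(0.7519) = 48.75°.

48.8°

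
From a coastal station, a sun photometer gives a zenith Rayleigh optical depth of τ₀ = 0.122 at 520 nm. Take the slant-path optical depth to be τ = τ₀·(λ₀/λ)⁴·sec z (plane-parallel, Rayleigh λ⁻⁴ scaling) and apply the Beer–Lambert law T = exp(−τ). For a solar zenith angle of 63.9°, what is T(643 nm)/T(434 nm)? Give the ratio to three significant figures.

Airmass: sec 63.9° = 2.2730.
τ(643 nm) = 0.122 × (520/643)⁴ × 2.2730 = 0.122 × 0.4277 × 2.2730 = 0.1186.
τ(434 nm) = 0.122 × (520/434)⁴ × 2.2730 = 0.122 × 2.0609 × 2.2730 = 0.5715.
T(643)/T(434) = exp(τ_B − τ_A) = exp(0.4529) = 1.5729.

1.57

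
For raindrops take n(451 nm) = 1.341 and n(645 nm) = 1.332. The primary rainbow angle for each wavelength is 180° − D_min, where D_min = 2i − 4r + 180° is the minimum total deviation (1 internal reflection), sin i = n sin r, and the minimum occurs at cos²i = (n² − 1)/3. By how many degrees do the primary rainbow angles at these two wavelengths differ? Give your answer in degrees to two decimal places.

At 451 nm (n = 1.341): cos²i = 0.26609 → i = 58.946°, r = 39.705°, D_min = 139.071°, rainbow angle = 40.929°.
At 645 nm (n = 1.332): cos²i = 0.25807 → i = 59.469°, r = 40.290°, D_min = 137.776°, rainbow angle = 42.224°.
Angular width = |40.929° − 42.224°| = 1.295°.

1.29°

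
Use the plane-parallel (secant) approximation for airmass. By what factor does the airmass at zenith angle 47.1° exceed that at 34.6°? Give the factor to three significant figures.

1.21

X(47.1°)/X(34.6°) = sec 47.1° / sec 34.6° = cos 34.6° / cos 47.1° = 0.8231/0.6807 = 1.2092.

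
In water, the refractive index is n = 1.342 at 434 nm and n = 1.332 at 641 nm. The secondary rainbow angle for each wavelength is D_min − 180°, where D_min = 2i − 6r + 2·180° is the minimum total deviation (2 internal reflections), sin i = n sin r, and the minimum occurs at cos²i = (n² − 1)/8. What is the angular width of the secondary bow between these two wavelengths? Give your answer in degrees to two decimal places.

At 434 nm (n = 1.342): cos²i = 0.10012 → i = 71.554°, r = 44.981°, D_min = 233.222°, rainbow angle = 53.222°.
At 641 nm (n = 1.332): cos²i = 0.09678 → i = 71.875°, r = 45.520°, D_min = 230.628°, rainbow angle = 50.628°.
Angular width = |53.222° − 50.628°| = 2.594°.

2.59°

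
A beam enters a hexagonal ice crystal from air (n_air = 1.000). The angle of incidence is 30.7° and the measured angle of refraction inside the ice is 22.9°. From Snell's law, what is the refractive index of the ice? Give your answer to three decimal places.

1.312

n = sin θ_i / sin θ_r = sin 30.7° / sin 22.9° = 0.5105 / 0.3891 = 1.3120.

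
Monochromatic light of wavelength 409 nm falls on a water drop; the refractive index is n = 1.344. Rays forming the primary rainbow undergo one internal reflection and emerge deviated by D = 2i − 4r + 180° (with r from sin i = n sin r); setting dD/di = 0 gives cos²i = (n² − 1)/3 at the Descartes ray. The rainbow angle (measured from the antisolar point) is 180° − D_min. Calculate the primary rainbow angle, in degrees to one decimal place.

40.5°

cos²i = (1.80634 − 1)/3 = 0.26878; i = arccos(0.51844) = 58.772°.
sin r = sin 58.772°/1.344 = 0.63625; r = 39.512°.
D_min = 2·58.772° − 4·39.512° + 180° = 139.495°.
Rainbow angle = 180° − D_min = 40.505°.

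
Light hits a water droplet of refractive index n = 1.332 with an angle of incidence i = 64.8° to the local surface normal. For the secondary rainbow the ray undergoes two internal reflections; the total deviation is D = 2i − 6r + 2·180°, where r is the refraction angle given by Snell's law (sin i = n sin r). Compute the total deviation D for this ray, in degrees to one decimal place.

232.9°

sin r = sin 64.8° / 1.332 = 0.9048/1.332 = 0.6793; r = 42.79°.
D = 2·64.8° − 6·42.79° + 2·180° = 129.60° − 256.73° + 360° = 232.87°.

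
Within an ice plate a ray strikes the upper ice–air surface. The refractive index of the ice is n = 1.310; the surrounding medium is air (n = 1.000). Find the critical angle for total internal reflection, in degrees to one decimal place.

sin θ_c = n_air / n = 1.000 / 1.310 = 0.7634.
θ_c = arcsin(0.7634) = 49.76°.

49.8°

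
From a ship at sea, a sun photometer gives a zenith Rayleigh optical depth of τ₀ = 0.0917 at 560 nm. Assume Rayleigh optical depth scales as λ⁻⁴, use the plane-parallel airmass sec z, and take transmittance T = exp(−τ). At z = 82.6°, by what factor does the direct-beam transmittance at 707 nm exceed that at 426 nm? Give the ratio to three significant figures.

6.33

Airmass: sec 82.6° = 7.7642.
τ(707 nm) = 0.0917 × (560/707)⁴ × 7.7642 = 0.0917 × 0.3936 × 7.7642 = 0.2802.
τ(426 nm) = 0.0917 × (560/426)⁴ × 7.7642 = 0.0917 × 2.9862 × 7.7642 = 2.1261.
T(707)/T(426) = exp(τ_B − τ_A) = exp(1.8458) = 6.3334.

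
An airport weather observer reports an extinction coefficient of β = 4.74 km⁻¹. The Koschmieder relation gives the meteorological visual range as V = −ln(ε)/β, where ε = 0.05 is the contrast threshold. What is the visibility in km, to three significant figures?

V = −ln(0.05) / 4.74 = 2.996 / 4.74 = 0.6320 km.

0.632 km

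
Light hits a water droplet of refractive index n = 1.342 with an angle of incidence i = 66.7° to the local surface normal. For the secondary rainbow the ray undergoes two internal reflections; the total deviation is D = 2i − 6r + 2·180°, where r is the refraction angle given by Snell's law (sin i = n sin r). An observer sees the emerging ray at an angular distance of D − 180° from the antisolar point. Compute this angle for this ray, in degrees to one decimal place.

54.3°

sin r = sin 66.7° / 1.342 = 0.9184/1.342 = 0.6844; r = 43.19°.
D = 2·66.7° − 6·43.19° + 2·180° = 133.40° − 259.12° + 360° = 234.28°.
Angle from antisolar point = D − 180° = 54.28°.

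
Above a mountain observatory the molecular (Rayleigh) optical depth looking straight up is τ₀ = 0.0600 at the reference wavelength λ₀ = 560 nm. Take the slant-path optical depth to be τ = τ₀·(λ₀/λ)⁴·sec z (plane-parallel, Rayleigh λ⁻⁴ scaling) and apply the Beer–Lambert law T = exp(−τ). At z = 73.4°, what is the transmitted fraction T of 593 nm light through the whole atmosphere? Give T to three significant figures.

sec 73.4° = 3.5003.
τ = 0.0600 × (560/593)⁴ × 3.5003 = 0.0600 × 0.7953 × 3.5003 = 0.1670.
T = exp(−0.1670) = 0.8462.

0.846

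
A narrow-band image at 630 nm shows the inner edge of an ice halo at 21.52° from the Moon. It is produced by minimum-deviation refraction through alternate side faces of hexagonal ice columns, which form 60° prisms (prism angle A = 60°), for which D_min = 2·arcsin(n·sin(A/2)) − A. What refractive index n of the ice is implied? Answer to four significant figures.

Rearranging: n = sin((D_min + A)/2) / sin(A/2).
(D_min + A)/2 = (21.52° + 60°)/2 = 40.760°.
n = sin 40.760° / sin 30° = 0.6529 / 0.5000 = 1.3058.

1.306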